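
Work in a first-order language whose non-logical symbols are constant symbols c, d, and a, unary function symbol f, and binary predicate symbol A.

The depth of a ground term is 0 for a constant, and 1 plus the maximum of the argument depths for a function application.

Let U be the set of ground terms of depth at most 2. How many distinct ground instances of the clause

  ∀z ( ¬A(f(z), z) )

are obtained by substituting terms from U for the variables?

9

Ground terms of depth ≤ 2:
  Let N_k = |{terms of depth ≤ k}|. Then N_0 = 3 and N_k = 3 + N_{k-1} for k ≥ 1 (one summand per function symbol, arity giving the exponent).
  N_0 = 3
  N_1 = 3 + 3 = 6
  N_2 = 3 + 6 = 9
  Explicitly: c, d, a, f(c), f(d), f(a), f(f(c)), f(f(d)), f(f(a)).
So there are 9 ground terms available for substitution.
The clause has 1 distinct variable (z), which appears in the body. In the free term algebra distinct substitutions yield syntactically distinct ground instances.
Number of ground instances = 9.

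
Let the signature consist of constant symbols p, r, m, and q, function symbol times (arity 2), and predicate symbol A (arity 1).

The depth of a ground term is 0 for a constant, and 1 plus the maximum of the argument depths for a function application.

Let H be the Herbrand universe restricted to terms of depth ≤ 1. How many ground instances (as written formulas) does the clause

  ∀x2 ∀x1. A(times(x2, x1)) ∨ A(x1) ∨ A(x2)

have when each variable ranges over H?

Ground terms of depth ≤ 1:
  Let N_k count ground terms of depth at most k. Each non-constant term of depth ≤ k is some function symbol applied to depth-≤(k−1) arguments, giving N_k = 4 + N_{k-1}^2.
  N_0 = 4
  N_1 = 4 + 4^2 = 20
So there are 20 ground terms available for substitution.
There are 2 variables to instantiate (x2, x1), each occurring in at least one literal, so different choices give different ground instances.
Number of ground instances = 20^2 = 400.

400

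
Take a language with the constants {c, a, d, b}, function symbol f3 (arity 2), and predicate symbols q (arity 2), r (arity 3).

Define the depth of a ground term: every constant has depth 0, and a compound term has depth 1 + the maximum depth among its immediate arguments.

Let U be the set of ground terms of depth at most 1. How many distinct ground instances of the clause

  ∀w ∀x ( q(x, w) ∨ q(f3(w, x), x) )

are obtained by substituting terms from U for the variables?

400

Ground terms of depth ≤ 1:
  Write N_k for the number of ground terms of depth ≤ k. A term of depth ≤ k is either a constant or a function symbol applied to arguments of depth ≤ k−1, so N_k = 4 + N_{k-1}^2.
  N_0 = 4
  N_1 = 4 + 4^2 = 20
So there are 20 ground terms available for substitution.
The body mentions every one of the 2 quantified variables; since ground terms form a free algebra, no two substitutions collapse to the same formula.
Number of ground instances = 20^2 = 400.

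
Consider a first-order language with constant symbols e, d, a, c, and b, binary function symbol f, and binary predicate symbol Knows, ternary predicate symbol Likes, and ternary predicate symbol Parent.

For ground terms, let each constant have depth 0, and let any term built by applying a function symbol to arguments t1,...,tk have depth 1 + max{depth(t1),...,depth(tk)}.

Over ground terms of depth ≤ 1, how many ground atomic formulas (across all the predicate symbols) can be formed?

54900

First count ground terms of depth ≤ 1.
If N_k denotes the number of depth-≤k ground terms, the 5 constants give N_0 = 5, and each function symbol of arity r contributes N_{k-1}^r new terms at level k: N_k = 5 + N_{k-1}^2.
N_0 = 5
N_1 = 5 + 5^2 = 30
So |H| = 30.
Each predicate of arity r yields |H|^r ground atoms (one per choice of an r-tuple from H):
  Knows: 30^2 = 900;  Likes: 30^3 = 27000;  Parent: 30^3 = 27000
Total ground atoms: 900 + 27000 + 27000 = 54900.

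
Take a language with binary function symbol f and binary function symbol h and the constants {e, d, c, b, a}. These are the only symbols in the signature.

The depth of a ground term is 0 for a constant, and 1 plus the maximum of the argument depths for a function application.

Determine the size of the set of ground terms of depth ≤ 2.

Write N_k for the number of ground terms of depth ≤ k. A term of depth ≤ k is either a constant or a function symbol applied to arguments of depth ≤ k−1, so N_k = 5 + N_{k-1}^2 + N_{k-1}^2.
N_0 = 5
N_1 = 5 + 5^2 + 5^2 = 55
N_2 = 5 + 55^2 + 55^2 = 6055

6055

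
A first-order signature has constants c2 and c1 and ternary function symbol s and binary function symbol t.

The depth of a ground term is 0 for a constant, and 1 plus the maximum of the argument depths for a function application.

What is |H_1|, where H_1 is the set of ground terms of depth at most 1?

14

Let N_k count ground terms of depth at most k. Each non-constant term of depth ≤ k is some function symbol applied to depth-≤(k−1) arguments, giving N_k = 2 + N_{k-1}^3 + N_{k-1}^2.
N_0 = 2
N_1 = 2 + 2^3 + 2^2 = 14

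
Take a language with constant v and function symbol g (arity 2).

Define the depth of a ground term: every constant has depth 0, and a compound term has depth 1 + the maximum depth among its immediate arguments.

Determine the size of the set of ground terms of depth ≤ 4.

677

Write N_k for the number of ground terms of depth ≤ k. A term of depth ≤ k is either a constant or a function symbol applied to arguments of depth ≤ k−1, so N_k = 1 + N_{k-1}^2.
N_0 = 1
N_1 = 1 + 1^2 = 2
N_2 = 1 + 2^2 = 5
N_3 = 1 + 5^2 = 26
N_4 = 1 + 26^2 = 677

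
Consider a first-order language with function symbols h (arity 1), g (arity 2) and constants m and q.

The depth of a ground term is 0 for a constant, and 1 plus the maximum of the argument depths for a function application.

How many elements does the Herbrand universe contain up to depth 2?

74

Let N_k count ground terms of depth at most k. Each non-constant term of depth ≤ k is some function symbol applied to depth-≤(k−1) arguments, giving N_k = 2 + N_{k-1} + N_{k-1}^2.
N_0 = 2
N_1 = 2 + 2 + 2^2 = 8
N_2 = 2 + 8 + 8^2 = 74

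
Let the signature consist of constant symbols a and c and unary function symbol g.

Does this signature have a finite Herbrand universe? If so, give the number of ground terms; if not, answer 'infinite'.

The signature has at least one function symbol (g, arity 1) and at least one constant (a).
Iterating g gives infinitely many distinct ground terms: a, g(a), g(g(a)), ...
So the Herbrand universe is infinite.

infinite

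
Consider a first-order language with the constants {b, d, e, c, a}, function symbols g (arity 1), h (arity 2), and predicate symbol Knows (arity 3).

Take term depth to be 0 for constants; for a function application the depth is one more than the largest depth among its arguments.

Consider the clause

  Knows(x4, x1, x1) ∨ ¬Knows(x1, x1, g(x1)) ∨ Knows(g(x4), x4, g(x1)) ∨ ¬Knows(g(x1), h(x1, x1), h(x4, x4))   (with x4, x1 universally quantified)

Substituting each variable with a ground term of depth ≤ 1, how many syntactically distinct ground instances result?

1225

Ground terms of depth ≤ 1:
  Write N_k for the number of ground terms of depth ≤ k. A term of depth ≤ k is either a constant or a function symbol applied to arguments of depth ≤ k−1, so N_k = 5 + N_{k-1} + N_{k-1}^2.
  N_0 = 5
  N_1 = 5 + 5 + 5^2 = 35
So there are 35 ground terms available for substitution.
The clause has 2 distinct variables (x4, x1), each appearing in the body. In the free term algebra distinct substitutions yield syntactically distinct ground instances.
Number of ground instances = 35^2 = 1225.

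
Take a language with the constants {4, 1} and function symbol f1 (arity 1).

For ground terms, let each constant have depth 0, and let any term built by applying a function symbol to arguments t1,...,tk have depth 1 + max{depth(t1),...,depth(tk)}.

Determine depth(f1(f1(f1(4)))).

depth(f1(4)) = 1 + depth(4) = 1 + 0 = 1
depth(f1(f1(4))) = 1 + depth(f1(4)) = 1 + 1 = 2
depth(f1(f1(f1(4)))) = 1 + depth(f1(f1(4))) = 1 + 2 = 3

3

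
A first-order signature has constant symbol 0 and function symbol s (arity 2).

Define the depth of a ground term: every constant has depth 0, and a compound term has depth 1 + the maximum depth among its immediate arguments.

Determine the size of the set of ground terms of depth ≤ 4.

Let N_k count ground terms of depth at most k. Each non-constant term of depth ≤ k is some function symbol applied to depth-≤(k−1) arguments, giving N_k = 1 + N_{k-1}^2.
N_0 = 1
N_1 = 1 + 1^2 = 2
N_2 = 1 + 2^2 = 5
N_3 = 1 + 5^2 = 26
N_4 = 1 + 26^2 = 677

677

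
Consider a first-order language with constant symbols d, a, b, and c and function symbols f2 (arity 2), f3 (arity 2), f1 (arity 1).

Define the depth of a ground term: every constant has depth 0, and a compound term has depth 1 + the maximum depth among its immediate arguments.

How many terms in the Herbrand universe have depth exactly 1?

36

If N_k denotes the number of depth-≤k ground terms, the 4 constants give N_0 = 4, and each function symbol of arity r contributes N_{k-1}^r new terms at level k: N_k = 4 + N_{k-1}^2 + N_{k-1}^2 + N_{k-1}.
N_0 = 4
N_1 = 4 + 4^2 + 4^2 + 4 = 40
Terms of depth exactly 1: N_1 − N_0 = 40 − 4 = 36.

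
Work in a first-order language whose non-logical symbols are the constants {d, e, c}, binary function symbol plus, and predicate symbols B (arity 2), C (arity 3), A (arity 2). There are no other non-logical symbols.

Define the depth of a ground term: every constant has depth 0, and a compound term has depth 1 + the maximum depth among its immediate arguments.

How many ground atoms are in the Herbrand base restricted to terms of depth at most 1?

2016

First count ground terms of depth ≤ 1.
If N_k denotes the number of depth-≤k ground terms, the 3 constants give N_0 = 3, and each function symbol of arity r contributes N_{k-1}^r new terms at level k: N_k = 3 + N_{k-1}^2.
N_0 = 3
N_1 = 3 + 3^2 = 12
So |H| = 12.
Each predicate of arity r yields |H|^r ground atoms (one per choice of an r-tuple from H):
  B: 12^2 = 144;  C: 12^3 = 1728;  A: 12^2 = 144
Total ground atoms: 144 + 1728 + 144 = 2016.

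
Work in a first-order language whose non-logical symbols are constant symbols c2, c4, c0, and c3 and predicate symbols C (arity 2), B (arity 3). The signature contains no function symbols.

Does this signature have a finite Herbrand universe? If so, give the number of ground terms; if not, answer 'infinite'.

4

There are no function symbols, so every ground term is one of the 4 constants.
The Herbrand universe is {c2, c4, c0, c3}, which is finite with 4 elements.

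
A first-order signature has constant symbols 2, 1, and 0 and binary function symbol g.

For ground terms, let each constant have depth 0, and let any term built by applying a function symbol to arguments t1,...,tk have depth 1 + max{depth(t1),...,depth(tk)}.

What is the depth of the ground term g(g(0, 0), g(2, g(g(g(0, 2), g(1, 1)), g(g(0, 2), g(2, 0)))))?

5

depth(g(0, 0)) = 1 + max(0, 0) = 1
depth(g(0, 2)) = 1 + max(0, 0) = 1
depth(g(1, 1)) = 1 + max(0, 0) = 1
depth(g(g(0, 2), g(1, 1))) = 1 + max(1, 1) = 2
depth(g(2, 0)) = 1 + max(0, 0) = 1
depth(g(g(0, 2), g(2, 0))) = 1 + max(1, 1) = 2
depth(g(g(g(0, 2), g(1, 1)), g(g(0, 2), g(2, 0)))) = 1 + max(2, 2) = 3
depth(g(2, g(g(g(0, 2), g(1, 1)), g(g(0, 2), g(2, 0))))) = 1 + max(0, 3) = 4
depth(g(g(0, 0), g(2, g(g(g(0, 2), g(1, 1)), g(g(0, 2), g(2, 0)))))) = 1 + max(1, 4) = 5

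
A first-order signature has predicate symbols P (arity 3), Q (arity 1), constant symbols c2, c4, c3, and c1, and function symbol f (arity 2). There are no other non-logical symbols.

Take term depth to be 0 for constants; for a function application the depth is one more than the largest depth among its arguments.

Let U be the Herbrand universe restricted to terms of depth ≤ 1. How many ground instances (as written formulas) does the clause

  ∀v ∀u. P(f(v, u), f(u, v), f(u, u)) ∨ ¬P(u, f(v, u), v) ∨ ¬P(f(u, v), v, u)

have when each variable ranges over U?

400

Ground terms of depth ≤ 1:
  Write N_k for the number of ground terms of depth ≤ k. A term of depth ≤ k is either a constant or a function symbol applied to arguments of depth ≤ k−1, so N_k = 4 + N_{k-1}^2.
  N_0 = 4
  N_1 = 4 + 4^2 = 20
So there are 20 ground terms available for substitution.
There are 2 variables to instantiate (v, u), each occurring in at least one literal, so different choices give different ground instances.
Number of ground instances = 20^2 = 400.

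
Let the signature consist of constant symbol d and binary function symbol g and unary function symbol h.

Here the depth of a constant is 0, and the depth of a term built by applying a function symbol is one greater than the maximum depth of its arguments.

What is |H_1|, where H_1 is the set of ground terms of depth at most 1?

Count level by level. With function symbols g/2, h/1, the terms of depth ≤ k are the 1 constant together with each function applied to depth-≤(k−1) tuples, so N_k = 1 + N_{k-1}^2 + N_{k-1}.
N_0 = 1
N_1 = 1 + 1^2 + 1 = 3

3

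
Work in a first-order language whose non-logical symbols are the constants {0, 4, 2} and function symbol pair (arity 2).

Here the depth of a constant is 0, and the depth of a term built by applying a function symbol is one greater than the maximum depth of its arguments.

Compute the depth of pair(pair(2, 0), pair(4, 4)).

2

depth(pair(2, 0)) = 1 + max(0, 0) = 1
depth(pair(4, 4)) = 1 + max(0, 0) = 1
depth(pair(pair(2, 0), pair(4, 4))) = 1 + max(1, 1) = 2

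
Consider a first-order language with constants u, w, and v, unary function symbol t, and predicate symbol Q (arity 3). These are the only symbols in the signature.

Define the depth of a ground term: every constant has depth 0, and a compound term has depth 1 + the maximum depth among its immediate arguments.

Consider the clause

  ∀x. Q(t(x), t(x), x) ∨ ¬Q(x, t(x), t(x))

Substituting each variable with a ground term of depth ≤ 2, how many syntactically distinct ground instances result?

Ground terms of depth ≤ 2:
  Count level by level. With function symbols t/1, the terms of depth ≤ k are the 3 constants together with each function applied to depth-≤(k−1) tuples, so N_k = 3 + N_{k-1}.
  N_0 = 3
  N_1 = 3 + 3 = 6
  N_2 = 3 + 6 = 9
  Explicitly: u, w, v, t(u), t(w), t(v), t(t(u)), t(t(w)), t(t(v)).
So there are 9 ground terms available for substitution.
The body mentions the single quantified variable x; since ground terms form a free algebra, no two substitutions collapse to the same formula.
Number of ground instances = 9.

9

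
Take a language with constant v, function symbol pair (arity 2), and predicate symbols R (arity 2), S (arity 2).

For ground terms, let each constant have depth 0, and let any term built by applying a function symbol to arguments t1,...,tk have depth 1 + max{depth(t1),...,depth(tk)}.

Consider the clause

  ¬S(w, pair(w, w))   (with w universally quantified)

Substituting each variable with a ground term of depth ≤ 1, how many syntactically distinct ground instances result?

Ground terms of depth ≤ 1:
  Let N_k count ground terms of depth at most k. Each non-constant term of depth ≤ k is some function symbol applied to depth-≤(k−1) arguments, giving N_k = 1 + N_{k-1}^2.
  N_0 = 1
  N_1 = 1 + 1^2 = 2
So there are 2 ground terms available for substitution.
There is 1 variable to instantiate (w),  occurring in at least one literal, so different choices give different ground instances.
Number of ground instances = 2.

2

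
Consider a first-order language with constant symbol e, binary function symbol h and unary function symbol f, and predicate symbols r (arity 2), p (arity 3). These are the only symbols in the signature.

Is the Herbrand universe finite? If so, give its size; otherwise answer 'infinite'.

infinite

The signature has at least one function symbol (h, arity 2) and at least one constant (e).
Iterating h gives infinitely many distinct ground terms: e, h(e, e), h(h(e, e), h(e, e)), ...
So the Herbrand universe is infinite.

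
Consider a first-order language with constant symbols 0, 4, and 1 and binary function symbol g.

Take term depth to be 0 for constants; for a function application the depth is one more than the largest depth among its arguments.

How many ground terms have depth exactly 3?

21465

Let N_k = |{terms of depth ≤ k}|. Then N_0 = 3 and N_k = 3 + N_{k-1}^2 for k ≥ 1 (one summand per function symbol, arity giving the exponent).
N_0 = 3
N_1 = 3 + 3^2 = 12
N_2 = 3 + 12^2 = 147
N_3 = 3 + 147^2 = 21612
Terms of depth exactly 3: N_3 − N_2 = 21612 − 147 = 21465.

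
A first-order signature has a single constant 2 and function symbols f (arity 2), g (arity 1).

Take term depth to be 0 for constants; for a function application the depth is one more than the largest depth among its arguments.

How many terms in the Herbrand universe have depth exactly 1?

Count level by level. With function symbols f/2, g/1, the terms of depth ≤ k are the 1 constant together with each function applied to depth-≤(k−1) tuples, so N_k = 1 + N_{k-1}^2 + N_{k-1}.
N_0 = 1
N_1 = 1 + 1^2 + 1 = 3
Terms of depth exactly 1: N_1 − N_0 = 3 − 1 = 2.

2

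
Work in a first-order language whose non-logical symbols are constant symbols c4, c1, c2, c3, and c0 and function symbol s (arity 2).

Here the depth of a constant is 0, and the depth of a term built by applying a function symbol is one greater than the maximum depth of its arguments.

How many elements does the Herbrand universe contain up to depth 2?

905

Let N_k = |{terms of depth ≤ k}|. Then N_0 = 5 and N_k = 5 + N_{k-1}^2 for k ≥ 1 (one summand per function symbol, arity giving the exponent).
N_0 = 5
N_1 = 5 + 5^2 = 30
N_2 = 5 + 30^2 = 905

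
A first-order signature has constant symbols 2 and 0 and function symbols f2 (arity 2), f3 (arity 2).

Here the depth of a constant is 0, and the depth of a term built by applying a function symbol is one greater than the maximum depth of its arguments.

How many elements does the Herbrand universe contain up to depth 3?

If N_k denotes the number of depth-≤k ground terms, the 2 constants give N_0 = 2, and each function symbol of arity r contributes N_{k-1}^r new terms at level k: N_k = 2 + N_{k-1}^2 + N_{k-1}^2.
N_0 = 2
N_1 = 2 + 2^2 + 2^2 = 10
N_2 = 2 + 10^2 + 10^2 = 202
N_3 = 2 + 202^2 + 202^2 = 81610

81610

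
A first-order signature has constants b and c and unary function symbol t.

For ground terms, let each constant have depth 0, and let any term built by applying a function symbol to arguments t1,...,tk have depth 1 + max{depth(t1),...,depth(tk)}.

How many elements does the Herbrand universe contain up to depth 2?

If N_k denotes the number of depth-≤k ground terms, the 2 constants give N_0 = 2, and each function symbol of arity r contributes N_{k-1}^r new terms at level k: N_k = 2 + N_{k-1}.
N_0 = 2
N_1 = 2 + 2 = 4
N_2 = 2 + 4 = 6

6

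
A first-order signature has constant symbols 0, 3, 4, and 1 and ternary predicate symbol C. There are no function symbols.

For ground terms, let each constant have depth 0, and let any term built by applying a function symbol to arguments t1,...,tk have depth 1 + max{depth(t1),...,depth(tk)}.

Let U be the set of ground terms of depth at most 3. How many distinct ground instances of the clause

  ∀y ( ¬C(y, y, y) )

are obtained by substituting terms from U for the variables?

Ground terms of depth ≤ 3:
  With no function symbols every ground term is a constant, so there are exactly 4 ground terms at every depth bound.
  N_0 = 4
  N_1 = 4
  N_2 = 4
  N_3 = 4
So there are 4 ground terms available for substitution.
The variable y ranges independently over the available ground terms, and distinct assignments produce distinct instances.
Number of ground instances = 4.

4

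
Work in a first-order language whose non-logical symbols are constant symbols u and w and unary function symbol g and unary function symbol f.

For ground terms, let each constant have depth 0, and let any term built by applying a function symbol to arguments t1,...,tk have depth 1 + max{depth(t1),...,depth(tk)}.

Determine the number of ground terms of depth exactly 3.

16

Let N_k count ground terms of depth at most k. Each non-constant term of depth ≤ k is some function symbol applied to depth-≤(k−1) arguments, giving N_k = 2 + N_{k-1} + N_{k-1}.
N_0 = 2
N_1 = 2 + 2 + 2 = 6
N_2 = 2 + 6 + 6 = 14
N_3 = 2 + 14 + 14 = 30
Terms of depth exactly 3: N_3 − N_2 = 30 − 14 = 16.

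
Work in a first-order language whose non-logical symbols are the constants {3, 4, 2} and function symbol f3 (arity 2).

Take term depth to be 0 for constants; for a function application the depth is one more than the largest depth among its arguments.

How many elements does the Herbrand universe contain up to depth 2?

147

Write N_k for the number of ground terms of depth ≤ k. A term of depth ≤ k is either a constant or a function symbol applied to arguments of depth ≤ k−1, so N_k = 3 + N_{k-1}^2.
N_0 = 3
N_1 = 3 + 3^2 = 12
N_2 = 3 + 12^2 = 147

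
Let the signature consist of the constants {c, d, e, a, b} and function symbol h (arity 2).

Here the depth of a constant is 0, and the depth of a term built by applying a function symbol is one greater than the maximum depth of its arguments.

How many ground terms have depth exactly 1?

25

Write N_k for the number of ground terms of depth ≤ k. A term of depth ≤ k is either a constant or a function symbol applied to arguments of depth ≤ k−1, so N_k = 5 + N_{k-1}^2.
N_0 = 5
N_1 = 5 + 5^2 = 30
Terms of depth exactly 1: N_1 − N_0 = 30 − 5 = 25.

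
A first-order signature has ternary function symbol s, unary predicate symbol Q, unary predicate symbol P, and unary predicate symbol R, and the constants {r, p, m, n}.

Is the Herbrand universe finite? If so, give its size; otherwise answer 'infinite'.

infinite

The signature has at least one function symbol (s, arity 3) and at least one constant (r).
Iterating s gives infinitely many distinct ground terms: r, s(r, r, r), s(s(r, r, r), s(r, r, r), s(r, r, r)), ...
So the Herbrand universe is infinite.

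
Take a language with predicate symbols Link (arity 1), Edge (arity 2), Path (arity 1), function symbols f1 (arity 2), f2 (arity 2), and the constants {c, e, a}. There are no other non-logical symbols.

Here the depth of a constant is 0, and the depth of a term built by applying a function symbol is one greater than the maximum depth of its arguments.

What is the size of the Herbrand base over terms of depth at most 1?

483

First count ground terms of depth ≤ 1.
Count level by level. With function symbols f1/2, f2/2, the terms of depth ≤ k are the 3 constants together with each function applied to depth-≤(k−1) tuples, so N_k = 3 + N_{k-1}^2 + N_{k-1}^2.
N_0 = 3
N_1 = 3 + 3^2 + 3^2 = 21
So |H| = 21.
For each predicate symbol, the number of ground atoms is |H| raised to its arity; summing:
  Link: 21;  Edge: 21^2 = 441;  Path: 21
Total ground atoms: 21 + 441 + 21 = 483.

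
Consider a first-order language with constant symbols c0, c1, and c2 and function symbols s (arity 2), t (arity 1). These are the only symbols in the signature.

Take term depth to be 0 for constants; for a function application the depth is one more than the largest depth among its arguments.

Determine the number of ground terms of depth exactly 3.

59052

Let N_k count ground terms of depth at most k. Each non-constant term of depth ≤ k is some function symbol applied to depth-≤(k−1) arguments, giving N_k = 3 + N_{k-1}^2 + N_{k-1}.
N_0 = 3
N_1 = 3 + 3^2 + 3 = 15
N_2 = 3 + 15^2 + 15 = 243
N_3 = 3 + 243^2 + 243 = 59295
Terms of depth exactly 3: N_3 − N_2 = 59295 − 243 = 59052.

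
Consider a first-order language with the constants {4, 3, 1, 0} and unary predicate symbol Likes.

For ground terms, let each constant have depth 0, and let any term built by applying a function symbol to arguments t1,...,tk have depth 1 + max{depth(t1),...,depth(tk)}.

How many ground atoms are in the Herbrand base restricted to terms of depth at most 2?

4

First count ground terms of depth ≤ 2.
With no function symbols every ground term is a constant, so there are exactly 4 ground terms at every depth bound.
N_0 = 4
N_1 = 4
N_2 = 4
So |H| = 4.
Ground atoms are formed by filling each argument slot of a predicate with a term from H, so an r-ary predicate gives |H|^r atoms:
  Likes: 4
Total ground atoms: 4.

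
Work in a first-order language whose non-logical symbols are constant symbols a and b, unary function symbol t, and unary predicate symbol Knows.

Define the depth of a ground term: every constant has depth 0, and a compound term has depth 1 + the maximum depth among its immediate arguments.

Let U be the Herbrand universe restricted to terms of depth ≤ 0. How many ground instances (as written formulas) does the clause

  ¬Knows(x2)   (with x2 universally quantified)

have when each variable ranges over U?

2

Ground terms of depth ≤ 0:
  Let N_k count ground terms of depth at most k. Each non-constant term of depth ≤ k is some function symbol applied to depth-≤(k−1) arguments, giving N_k = 2 + N_{k-1}.
  N_0 = 2
  Explicitly: a, b.
So there are 2 ground terms available for substitution.
The body mentions the single quantified variable x2; since ground terms form a free algebra, no two substitutions collapse to the same formula.
Number of ground instances = 2.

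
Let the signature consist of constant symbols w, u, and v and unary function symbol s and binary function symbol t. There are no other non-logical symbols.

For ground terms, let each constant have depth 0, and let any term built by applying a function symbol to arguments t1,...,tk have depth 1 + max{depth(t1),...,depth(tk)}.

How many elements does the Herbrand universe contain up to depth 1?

15

Let N_k count ground terms of depth at most k. Each non-constant term of depth ≤ k is some function symbol applied to depth-≤(k−1) arguments, giving N_k = 3 + N_{k-1} + N_{k-1}^2.
N_0 = 3
N_1 = 3 + 3 + 3^2 = 15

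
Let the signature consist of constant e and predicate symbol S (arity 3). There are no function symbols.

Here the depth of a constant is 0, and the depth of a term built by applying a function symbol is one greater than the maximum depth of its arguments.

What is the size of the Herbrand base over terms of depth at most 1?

First count ground terms of depth ≤ 1.
With no function symbols every ground term is a constant, so there is exactly 1 ground term at every depth bound.
N_0 = 1
N_1 = 1
Explicitly: e.
So |H| = 1.
For each predicate symbol, the number of ground atoms is |H| raised to its arity; summing:
  S: 1^3 = 1
Total ground atoms: 1.

1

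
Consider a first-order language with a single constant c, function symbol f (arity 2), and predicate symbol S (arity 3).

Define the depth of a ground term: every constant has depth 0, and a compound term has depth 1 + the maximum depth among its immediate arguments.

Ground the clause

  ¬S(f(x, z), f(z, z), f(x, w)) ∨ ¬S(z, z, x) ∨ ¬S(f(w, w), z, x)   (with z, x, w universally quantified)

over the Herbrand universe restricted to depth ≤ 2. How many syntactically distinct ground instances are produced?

Ground terms of depth ≤ 2:
  Let N_k count ground terms of depth at most k. Each non-constant term of depth ≤ k is some function symbol applied to depth-≤(k−1) arguments, giving N_k = 1 + N_{k-1}^2.
  N_0 = 1
  N_1 = 1 + 1^2 = 2
  N_2 = 1 + 2^2 = 5
  Explicitly: c, f(c, c), f(c, f(c, c)), f(f(c, c), c), f(f(c, c), f(c, c)).
So there are 5 ground terms available for substitution.
The clause has 3 distinct variables (z, x, w), each appearing in the body. In the free term algebra distinct substitutions yield syntactically distinct ground instances.
Number of ground instances = 5^3 = 125.

125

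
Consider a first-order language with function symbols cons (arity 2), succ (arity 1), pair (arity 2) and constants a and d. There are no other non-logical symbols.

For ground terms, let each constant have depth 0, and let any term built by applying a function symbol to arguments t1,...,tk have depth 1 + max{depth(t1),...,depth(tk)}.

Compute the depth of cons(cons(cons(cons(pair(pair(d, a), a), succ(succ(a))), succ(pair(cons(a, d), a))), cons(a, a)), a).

depth(pair(d, a)) = 1 + max(0, 0) = 1
depth(pair(pair(d, a), a)) = 1 + max(1, 0) = 2
depth(succ(a)) = 1 + depth(a) = 1 + 0 = 1
depth(succ(succ(a))) = 1 + depth(succ(a)) = 1 + 1 = 2
depth(cons(pair(pair(d, a), a), succ(succ(a)))) = 1 + max(2, 2) = 3
depth(cons(a, d)) = 1 + max(0, 0) = 1
depth(pair(cons(a, d), a)) = 1 + max(1, 0) = 2
depth(succ(pair(cons(a, d), a))) = 1 + depth(pair(cons(a, d), a)) = 1 + 2 = 3
depth(cons(cons(pair(pair(d, a), a), succ(succ(a))), succ(pair(cons(a, d), a)))) = 1 + max(3, 3) = 4
depth(cons(a, a)) = 1 + max(0, 0) = 1
depth(cons(cons(cons(pair(pair(d, a), a), succ(succ(a))), succ(pair(cons(a, d), a))), cons(a, a))) = 1 + max(4, 1) = 5
depth(cons(cons(cons(cons(pair(pair(d, a), a), succ(succ(a))), succ(pair(cons(a, d), a))), cons(a, a)), a)) = 1 + max(5, 0) = 6

6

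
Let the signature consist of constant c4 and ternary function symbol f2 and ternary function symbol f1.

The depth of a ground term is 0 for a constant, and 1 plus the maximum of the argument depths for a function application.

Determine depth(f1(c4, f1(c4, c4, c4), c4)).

2

depth(f1(c4, c4, c4)) = 1 + max(0, 0, 0) = 1
depth(f1(c4, f1(c4, c4, c4), c4)) = 1 + max(0, 1, 0) = 2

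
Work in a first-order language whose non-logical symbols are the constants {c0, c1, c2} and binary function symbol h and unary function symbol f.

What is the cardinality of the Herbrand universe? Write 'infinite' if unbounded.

The signature has at least one function symbol (h, arity 2) and at least one constant (c0).
Iterating h gives infinitely many distinct ground terms: c0, h(c0, c0), h(h(c0, c0), h(c0, c0)), ...
So the Herbrand universe is infinite.

infinite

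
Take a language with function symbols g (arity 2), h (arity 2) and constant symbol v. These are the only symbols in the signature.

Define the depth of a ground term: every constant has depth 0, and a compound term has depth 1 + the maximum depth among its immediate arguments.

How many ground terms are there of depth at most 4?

Count level by level. With function symbols g/2, h/2, the terms of depth ≤ k are the 1 constant together with each function applied to depth-≤(k−1) tuples, so N_k = 1 + N_{k-1}^2 + N_{k-1}^2.
N_0 = 1
N_1 = 1 + 1^2 + 1^2 = 3
N_2 = 1 + 3^2 + 3^2 = 19
N_3 = 1 + 19^2 + 19^2 = 723
N_4 = 1 + 723^2 + 723^2 = 1045459

1045459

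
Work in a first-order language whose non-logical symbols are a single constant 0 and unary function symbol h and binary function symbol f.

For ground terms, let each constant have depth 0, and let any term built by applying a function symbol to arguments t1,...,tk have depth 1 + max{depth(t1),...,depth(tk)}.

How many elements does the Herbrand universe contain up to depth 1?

Let N_k = |{terms of depth ≤ k}|. Then N_0 = 1 and N_k = 1 + N_{k-1} + N_{k-1}^2 for k ≥ 1 (one summand per function symbol, arity giving the exponent).
N_0 = 1
N_1 = 1 + 1 + 1^2 = 3
Explicitly: 0, h(0), f(0, 0).

3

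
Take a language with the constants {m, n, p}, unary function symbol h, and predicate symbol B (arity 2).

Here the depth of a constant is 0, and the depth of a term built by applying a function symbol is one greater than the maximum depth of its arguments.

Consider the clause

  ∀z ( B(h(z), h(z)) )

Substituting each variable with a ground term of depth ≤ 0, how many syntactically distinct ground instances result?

3

Ground terms of depth ≤ 0:
  If N_k denotes the number of depth-≤k ground terms, the 3 constants give N_0 = 3, and each function symbol of arity r contributes N_{k-1}^r new terms at level k: N_k = 3 + N_{k-1}.
  N_0 = 3
  Explicitly: m, n, p.
So there are 3 ground terms available for substitution.
The body mentions the single quantified variable z; since ground terms form a free algebra, no two substitutions collapse to the same formula.
Number of ground instances = 3.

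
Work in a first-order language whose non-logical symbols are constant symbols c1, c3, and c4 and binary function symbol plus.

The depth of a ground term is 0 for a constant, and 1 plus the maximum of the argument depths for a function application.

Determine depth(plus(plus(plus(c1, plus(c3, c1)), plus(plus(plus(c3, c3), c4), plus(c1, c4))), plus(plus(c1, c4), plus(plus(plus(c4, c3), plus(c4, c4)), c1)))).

5

depth(plus(c3, c1)) = 1 + max(0, 0) = 1
depth(plus(c1, plus(c3, c1))) = 1 + max(0, 1) = 2
depth(plus(c3, c3)) = 1 + max(0, 0) = 1
depth(plus(plus(c3, c3), c4)) = 1 + max(1, 0) = 2
depth(plus(c1, c4)) = 1 + max(0, 0) = 1
depth(plus(plus(plus(c3, c3), c4), plus(c1, c4))) = 1 + max(2, 1) = 3
depth(plus(plus(c1, plus(c3, c1)), plus(plus(plus(c3, c3), c4), plus(c1, c4)))) = 1 + max(2, 3) = 4
depth(plus(c4, c3)) = 1 + max(0, 0) = 1
depth(plus(c4, c4)) = 1 + max(0, 0) = 1
depth(plus(plus(c4, c3), plus(c4, c4))) = 1 + max(1, 1) = 2
depth(plus(plus(plus(c4, c3), plus(c4, c4)), c1)) = 1 + max(2, 0) = 3
depth(plus(plus(c1, c4), plus(plus(plus(c4, c3), plus(c4, c4)), c1))) = 1 + max(1, 3) = 4
depth(plus(plus(plus(c1, plus(c3, c1)), plus(plus(plus(c3, c3), c4), plus(c1, c4))), plus(plus(c1, c4), plus(plus(plus(c4, c3), plus(c4, c4)), c1)))) = 1 + max(4, 4) = 5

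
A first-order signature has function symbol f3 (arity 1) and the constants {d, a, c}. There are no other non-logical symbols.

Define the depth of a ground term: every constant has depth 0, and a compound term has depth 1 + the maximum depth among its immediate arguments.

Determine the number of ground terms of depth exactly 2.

Write N_k for the number of ground terms of depth ≤ k. A term of depth ≤ k is either a constant or a function symbol applied to arguments of depth ≤ k−1, so N_k = 3 + N_{k-1}.
N_0 = 3
N_1 = 3 + 3 = 6
N_2 = 3 + 6 = 9
Terms of depth exactly 2: N_2 − N_1 = 9 − 6 = 3.

3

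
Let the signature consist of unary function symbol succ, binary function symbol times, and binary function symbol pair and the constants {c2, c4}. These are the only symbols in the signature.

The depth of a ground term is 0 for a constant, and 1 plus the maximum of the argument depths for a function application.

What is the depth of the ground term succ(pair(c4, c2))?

depth(pair(c4, c2)) = 1 + max(0, 0) = 1
depth(succ(pair(c4, c2))) = 1 + depth(pair(c4, c2)) = 1 + 1 = 2

2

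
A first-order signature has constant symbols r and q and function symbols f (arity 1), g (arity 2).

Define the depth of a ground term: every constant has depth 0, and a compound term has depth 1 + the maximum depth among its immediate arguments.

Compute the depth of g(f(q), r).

depth(f(q)) = 1 + depth(q) = 1 + 0 = 1
depth(g(f(q), r)) = 1 + max(1, 0) = 2

2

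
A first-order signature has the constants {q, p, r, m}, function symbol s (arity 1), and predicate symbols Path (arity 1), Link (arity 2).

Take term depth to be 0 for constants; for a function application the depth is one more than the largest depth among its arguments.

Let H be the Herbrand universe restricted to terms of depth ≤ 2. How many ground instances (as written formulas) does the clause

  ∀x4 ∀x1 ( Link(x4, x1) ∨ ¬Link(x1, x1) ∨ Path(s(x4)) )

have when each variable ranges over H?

144

Ground terms of depth ≤ 2:
  Count level by level. With function symbols s/1, the terms of depth ≤ k are the 4 constants together with each function applied to depth-≤(k−1) tuples, so N_k = 4 + N_{k-1}.
  N_0 = 4
  N_1 = 4 + 4 = 8
  N_2 = 4 + 8 = 12
So there are 12 ground terms available for substitution.
Each of x4, x1 ranges independently over the available ground terms, and distinct assignments produce distinct instances.
Number of ground instances = 12^2 = 144.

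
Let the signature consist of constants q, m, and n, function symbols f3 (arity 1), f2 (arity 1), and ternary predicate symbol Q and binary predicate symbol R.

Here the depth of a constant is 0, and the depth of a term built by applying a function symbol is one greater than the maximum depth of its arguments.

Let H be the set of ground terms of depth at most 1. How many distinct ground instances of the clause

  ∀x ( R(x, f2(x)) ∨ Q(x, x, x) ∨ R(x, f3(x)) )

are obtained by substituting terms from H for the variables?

Ground terms of depth ≤ 1:
  Let N_k = |{terms of depth ≤ k}|. Then N_0 = 3 and N_k = 3 + N_{k-1} + N_{k-1} for k ≥ 1 (one summand per function symbol, arity giving the exponent).
  N_0 = 3
  N_1 = 3 + 3 + 3 = 9
  Explicitly: q, m, n, f3(q), f3(m), f3(n), f2(q), f2(m), f2(n).
So there are 9 ground terms available for substitution.
The variable x ranges independently over the available ground terms, and distinct assignments produce distinct instances.
Number of ground instances = 9.

9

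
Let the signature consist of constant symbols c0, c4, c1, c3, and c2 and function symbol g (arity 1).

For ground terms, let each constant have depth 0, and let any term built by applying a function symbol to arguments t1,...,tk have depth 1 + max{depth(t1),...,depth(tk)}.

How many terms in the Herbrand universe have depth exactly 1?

Let N_k = |{terms of depth ≤ k}|. Then N_0 = 5 and N_k = 5 + N_{k-1} for k ≥ 1 (one summand per function symbol, arity giving the exponent).
N_0 = 5
N_1 = 5 + 5 = 10
Terms of depth exactly 1: N_1 − N_0 = 10 − 5 = 5.

5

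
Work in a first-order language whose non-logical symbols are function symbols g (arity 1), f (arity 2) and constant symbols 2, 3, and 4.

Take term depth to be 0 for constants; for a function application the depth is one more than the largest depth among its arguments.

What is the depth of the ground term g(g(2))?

2

depth(g(2)) = 1 + depth(2) = 1 + 0 = 1
depth(g(g(2))) = 1 + depth(g(2)) = 1 + 1 = 2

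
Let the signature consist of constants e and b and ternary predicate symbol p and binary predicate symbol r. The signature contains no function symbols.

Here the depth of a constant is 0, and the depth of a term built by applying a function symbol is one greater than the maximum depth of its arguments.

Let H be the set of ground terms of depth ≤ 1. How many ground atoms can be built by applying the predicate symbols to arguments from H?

12

First count ground terms of depth ≤ 1.
With no function symbols every ground term is a constant, so there are exactly 2 ground terms at every depth bound.
N_0 = 2
N_1 = 2
Explicitly: e, b.
So |H| = 2.
Each predicate of arity r yields |H|^r ground atoms (one per choice of an r-tuple from H):
  p: 2^3 = 8;  r: 2^2 = 4
Total ground atoms: 8 + 4 = 12.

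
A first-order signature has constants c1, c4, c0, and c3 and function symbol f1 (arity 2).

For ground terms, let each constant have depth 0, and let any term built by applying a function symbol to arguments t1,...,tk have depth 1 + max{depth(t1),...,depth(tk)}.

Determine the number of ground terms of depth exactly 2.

384

If N_k denotes the number of depth-≤k ground terms, the 4 constants give N_0 = 4, and each function symbol of arity r contributes N_{k-1}^r new terms at level k: N_k = 4 + N_{k-1}^2.
N_0 = 4
N_1 = 4 + 4^2 = 20
N_2 = 4 + 20^2 = 404
Terms of depth exactly 2: N_2 − N_1 = 404 − 20 = 384.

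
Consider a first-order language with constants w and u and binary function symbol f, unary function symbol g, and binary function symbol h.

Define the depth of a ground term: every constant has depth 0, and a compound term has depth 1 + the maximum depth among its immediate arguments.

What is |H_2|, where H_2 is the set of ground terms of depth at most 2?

Let N_k count ground terms of depth at most k. Each non-constant term of depth ≤ k is some function symbol applied to depth-≤(k−1) arguments, giving N_k = 2 + N_{k-1}^2 + N_{k-1} + N_{k-1}^2.
N_0 = 2
N_1 = 2 + 2^2 + 2 + 2^2 = 12
N_2 = 2 + 12^2 + 12 + 12^2 = 302

302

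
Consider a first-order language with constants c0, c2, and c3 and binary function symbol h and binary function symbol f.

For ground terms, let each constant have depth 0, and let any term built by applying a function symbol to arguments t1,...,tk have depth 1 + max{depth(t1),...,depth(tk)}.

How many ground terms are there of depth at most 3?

If N_k denotes the number of depth-≤k ground terms, the 3 constants give N_0 = 3, and each function symbol of arity r contributes N_{k-1}^r new terms at level k: N_k = 3 + N_{k-1}^2 + N_{k-1}^2.
N_0 = 3
N_1 = 3 + 3^2 + 3^2 = 21
N_2 = 3 + 21^2 + 21^2 = 885
N_3 = 3 + 885^2 + 885^2 = 1566453

1566453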